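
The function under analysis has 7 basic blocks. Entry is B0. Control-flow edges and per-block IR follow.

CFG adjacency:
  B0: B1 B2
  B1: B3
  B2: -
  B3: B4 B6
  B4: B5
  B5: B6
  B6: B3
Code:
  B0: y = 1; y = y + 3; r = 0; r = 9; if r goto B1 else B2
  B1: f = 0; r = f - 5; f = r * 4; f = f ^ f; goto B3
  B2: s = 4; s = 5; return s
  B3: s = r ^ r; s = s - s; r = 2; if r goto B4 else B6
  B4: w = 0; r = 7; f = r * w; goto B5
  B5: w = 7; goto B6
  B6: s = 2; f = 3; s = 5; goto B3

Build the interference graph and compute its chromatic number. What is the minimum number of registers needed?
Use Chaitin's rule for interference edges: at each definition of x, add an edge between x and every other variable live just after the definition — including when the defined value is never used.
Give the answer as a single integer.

Answer: 2

Derivation:
Per-block:
  B0 def {r,y} use ∅
  B1 def {f,r} use ∅
  B2 def {s} use ∅
  B3 def {r,s} use {r}
  B4 def {f,r,w} use ∅
  B5 def {w} use ∅
  B6 def {f,s} use ∅

Liveness:
  live B0: ∅→∅
  live B1: ∅→{r}
  live B2: ∅→∅
  live B3: {r}→{r}
  live B4: ∅→{r}
  live B5: {r}→{r}
  live B6: {r}→{r}

Interfere edges:
  f↔{r}
  r↔{f,s,w}
  s↔{r}
  w↔{r}
  y↔∅

Colouring:
  lower bound: {f,r} mutually conflict ⇒ χ ≥ 2
  assign f→c1 r→c0 s→c1 w→c1 y→c0 — no edge inside a register ⇒ χ ≤ 2
  χ = 2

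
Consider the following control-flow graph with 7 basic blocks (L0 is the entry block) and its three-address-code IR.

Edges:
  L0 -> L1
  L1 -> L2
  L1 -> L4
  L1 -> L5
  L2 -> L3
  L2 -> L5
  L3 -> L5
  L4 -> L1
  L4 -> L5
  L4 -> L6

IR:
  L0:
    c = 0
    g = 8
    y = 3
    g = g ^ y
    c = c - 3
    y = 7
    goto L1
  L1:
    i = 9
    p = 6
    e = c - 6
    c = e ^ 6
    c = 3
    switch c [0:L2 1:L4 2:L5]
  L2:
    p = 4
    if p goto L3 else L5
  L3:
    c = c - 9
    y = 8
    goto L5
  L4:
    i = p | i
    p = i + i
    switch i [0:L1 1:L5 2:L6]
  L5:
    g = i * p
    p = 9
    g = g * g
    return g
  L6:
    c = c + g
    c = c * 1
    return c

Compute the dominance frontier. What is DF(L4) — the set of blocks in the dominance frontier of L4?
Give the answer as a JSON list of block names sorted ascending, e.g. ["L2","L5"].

idom tree: L1←L0 L2←L1 L3←L2 L4←L1 L5←L1 L6←L4
Dom∩ at merges:
  L1: preds {L0,L4}: {L0} ∩ {L0,L1,L4} = {L0}; idom=L0
  L5: preds {L1,L2,L3,L4}: {L0,L1} ∩ {L0,L1,L2} ∩ {L0,L1,L2,L3} ∩ {L0,L1,L4} = {L0,L1}; idom=L1

DF derivation:
  L1←L0: walk · to L0
  L1←L4: walk L4→L1 to L0
  L5←L1: walk · to L1
  L5←L2: walk L2 to L1
  L5←L3: walk L3→L2 to L1
  L5←L4: walk L4 to L1
  DF(L0)=∅
  DF(L1)={L1}
  DF(L2)={L5}
  DF(L3)={L5}
  DF(L4)={L1,L5}
  DF(L5)=∅
  DF(L6)=∅

DF(L4) = ["L1", "L5"]

Answer: ["L1", "L5"]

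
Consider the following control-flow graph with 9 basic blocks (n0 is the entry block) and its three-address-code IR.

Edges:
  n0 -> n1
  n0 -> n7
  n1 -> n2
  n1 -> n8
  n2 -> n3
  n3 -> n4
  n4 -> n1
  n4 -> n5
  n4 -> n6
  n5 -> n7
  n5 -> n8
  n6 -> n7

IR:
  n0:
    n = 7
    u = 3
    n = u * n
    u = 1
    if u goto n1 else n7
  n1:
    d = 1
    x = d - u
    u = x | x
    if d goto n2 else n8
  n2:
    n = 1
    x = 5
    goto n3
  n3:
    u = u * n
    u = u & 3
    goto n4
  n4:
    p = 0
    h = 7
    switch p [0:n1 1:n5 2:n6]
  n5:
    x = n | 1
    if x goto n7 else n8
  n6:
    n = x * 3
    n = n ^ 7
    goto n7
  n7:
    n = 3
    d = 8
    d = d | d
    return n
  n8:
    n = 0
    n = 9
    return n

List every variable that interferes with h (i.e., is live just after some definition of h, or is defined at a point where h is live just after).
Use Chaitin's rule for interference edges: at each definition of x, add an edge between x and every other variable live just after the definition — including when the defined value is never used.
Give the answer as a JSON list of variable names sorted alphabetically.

Answer: ["n", "p", "u", "x"]

Derivation:
Per-block:
  n0: {n,u} / ∅
  n1: {d,u,x} / {u}
  n2: {n,x} / ∅
  n3: {u} / {n,u}
  n4: {h,p} / ∅
  n5: {x} / {n}
  n6: {n} / {x}
  n7: {d,n} / ∅
  n8: {n} / ∅

Liveness:
  n0: in=∅ out={u}
  n1: in={u} out={u}
  n2: in={u} out={n,u,x}
  n3: in={n,u,x} out={n,u,x}
  n4: in={n,u,x} out={n,u,x}
  n5: in={n} out=∅
  n6: in={x} out=∅
  n7: in=∅ out=∅
  n8: in=∅ out=∅

Interfere edges:
  d: {n,u,x}
  h: {n,p,u,x}
  n: {d,h,p,u,x}
  p: {h,n,u,x}
  u: {d,h,n,p,x}
  x: {d,h,n,p,u}

N(h) = ["n", "p", "u", "x"]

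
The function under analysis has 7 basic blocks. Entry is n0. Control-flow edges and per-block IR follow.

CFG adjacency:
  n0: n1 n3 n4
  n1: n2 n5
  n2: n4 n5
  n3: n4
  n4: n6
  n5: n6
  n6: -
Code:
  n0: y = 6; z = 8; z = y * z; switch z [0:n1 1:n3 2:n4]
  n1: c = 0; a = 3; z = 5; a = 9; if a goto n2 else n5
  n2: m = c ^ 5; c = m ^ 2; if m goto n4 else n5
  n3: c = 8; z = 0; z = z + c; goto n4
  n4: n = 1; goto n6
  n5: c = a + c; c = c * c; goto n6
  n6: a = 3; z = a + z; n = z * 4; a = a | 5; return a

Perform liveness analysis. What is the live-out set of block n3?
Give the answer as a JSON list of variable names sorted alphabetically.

Block summaries:
  n0: {y,z} / ∅
  n1: {a,c,z} / ∅
  n2: {c,m} / {c}
  n3: {c,z} / ∅
  n4: {n} / ∅
  n5: {c} / {a,c}
  n6: {a,n,z} / {z}

Backward fixpoint:
  live n0: ∅→{z}
  live n1: ∅→{a,c,z}
  live n2: {a,c,z}→{a,c,z}
  live n3: ∅→{z}
  live n4: {z}→{z}
  live n5: {a,c,z}→{z}
  live n6: {z}→∅

live-out(n3) = ["z"]

Answer: ["z"]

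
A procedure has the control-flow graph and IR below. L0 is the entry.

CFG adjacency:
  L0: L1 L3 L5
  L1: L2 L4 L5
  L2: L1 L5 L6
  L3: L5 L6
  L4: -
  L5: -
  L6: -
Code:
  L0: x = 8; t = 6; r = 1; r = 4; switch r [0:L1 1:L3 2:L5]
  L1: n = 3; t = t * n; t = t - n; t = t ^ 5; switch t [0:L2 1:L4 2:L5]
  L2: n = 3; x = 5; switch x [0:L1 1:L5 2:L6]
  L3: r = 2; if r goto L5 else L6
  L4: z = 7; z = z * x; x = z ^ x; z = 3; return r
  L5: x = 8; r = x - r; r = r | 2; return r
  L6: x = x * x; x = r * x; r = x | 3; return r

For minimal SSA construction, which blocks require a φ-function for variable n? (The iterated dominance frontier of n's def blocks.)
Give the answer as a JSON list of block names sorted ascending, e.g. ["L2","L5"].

idom tree: L1←L0 L2←L1 L3←L0 L4←L1 L5←L0 L6←L0
Dom∩ at merges:
  L1: preds {L0,L2}: {L0} ∩ {L0,L1,L2} = {L0}; idom=L0
  L5: preds {L0,L1,L2,L3}: {L0} ∩ {L0,L1} ∩ {L0,L1,L2} ∩ {L0,L3} = {L0}; idom=L0
  L6: preds {L2,L3}: {L0,L1,L2} ∩ {L0,L3} = {L0}; idom=L0

DF walk-up:
  L1←L0: walk · to L0
  L1←L2: walk L2→L1 to L0
  L5←L0: walk · to L0
  L5←L1: walk L1 to L0
  L5←L2: walk L2→L1 to L0
  L5←L3: walk L3 to L0
  L6←L2: walk L2→L1 to L0
  L6←L3: walk L3 to L0
  L0: DF=∅
  L1: DF={L1,L5,L6}
  L2: DF={L1,L5,L6}
  L3: DF={L5,L6}
  L4: DF=∅
  L5: DF=∅
  L6: DF=∅

φ for n: defs {L1,L2}
  DF⁺ = {L1,L5,L6}

Answer: ["L1", "L5", "L6"]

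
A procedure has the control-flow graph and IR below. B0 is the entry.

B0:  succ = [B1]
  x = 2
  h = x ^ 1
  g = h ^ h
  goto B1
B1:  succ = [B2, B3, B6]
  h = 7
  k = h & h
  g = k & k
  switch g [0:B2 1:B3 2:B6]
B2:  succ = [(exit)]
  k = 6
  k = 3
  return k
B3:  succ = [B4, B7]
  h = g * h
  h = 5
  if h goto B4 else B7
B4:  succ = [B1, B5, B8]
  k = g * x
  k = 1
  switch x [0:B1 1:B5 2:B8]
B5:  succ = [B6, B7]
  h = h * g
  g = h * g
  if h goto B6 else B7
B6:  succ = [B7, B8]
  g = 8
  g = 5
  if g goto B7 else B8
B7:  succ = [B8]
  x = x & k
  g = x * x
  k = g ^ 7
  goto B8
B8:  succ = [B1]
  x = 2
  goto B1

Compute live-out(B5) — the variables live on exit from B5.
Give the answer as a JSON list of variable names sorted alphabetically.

Answer: ["k", "x"]

Analysis:
Block summaries:
  B0: {g,h,x} / ∅
  B1: {g,h,k} / ∅
  B2: {k} / ∅
  B3: {h} / {g,h}
  B4: {k} / {g,x}
  B5: {g,h} / {g,h}
  B6: {g} / ∅
  B7: {g,k,x} / {k,x}
  B8: {x} / ∅

Backward fixpoint:
  B0 li=∅ lo={x}
  B1 li={x} lo={g,h,k,x}
  B2 li=∅ lo=∅
  B3 li={g,h,k,x} lo={g,h,k,x}
  B4 li={g,h,x} lo={g,h,k,x}
  B5 li={g,h,k,x} lo={k,x}
  B6 li={k,x} lo={k,x}
  B7 li={k,x} lo=∅
  B8 li=∅ lo={x}

live-out(B5) = ["k", "x"]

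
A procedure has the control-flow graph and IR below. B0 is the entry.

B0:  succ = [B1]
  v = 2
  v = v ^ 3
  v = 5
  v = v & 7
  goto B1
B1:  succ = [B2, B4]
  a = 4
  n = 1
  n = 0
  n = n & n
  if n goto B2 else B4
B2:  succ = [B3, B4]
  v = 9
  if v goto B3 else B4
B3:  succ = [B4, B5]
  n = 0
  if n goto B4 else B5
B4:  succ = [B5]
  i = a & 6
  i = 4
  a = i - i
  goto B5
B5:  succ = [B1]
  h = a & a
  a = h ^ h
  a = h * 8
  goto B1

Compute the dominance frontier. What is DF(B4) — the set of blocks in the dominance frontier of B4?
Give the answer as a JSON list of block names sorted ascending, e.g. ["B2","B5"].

Answer: ["B5"]

Working:
idom tree: B1←B0 B2←B1 B3←B2 B4←B1 B5←B1
Join-block Dom:
  B1: preds {B0,B5}: {B0} ∩ {B0,B1,B5} = {B0}; idom=B0
  B4: preds {B1,B2,B3}: {B0,B1} ∩ {B0,B1,B2} ∩ {B0,B1,B2,B3} = {B0,B1}; idom=B1
  B5: preds {B3,B4}: {B0,B1,B2,B3} ∩ {B0,B1,B4} = {B0,B1}; idom=B1

Frontier:
  join B1 pred B0: · stop@B0
  join B1 pred B5: B5→B1 stop@B0
  join B4 pred B1: · stop@B1
  join B4 pred B2: B2 stop@B1
  join B4 pred B3: B3→B2 stop@B1
  join B5 pred B3: B3→B2 stop@B1
  join B5 pred B4: B4 stop@B1
  DF(B0)=∅
  DF(B1)={B1}
  DF(B2)={B4,B5}
  DF(B3)={B4,B5}
  DF(B4)={B5}
  DF(B5)={B1}

DF(B4) = ["B5"]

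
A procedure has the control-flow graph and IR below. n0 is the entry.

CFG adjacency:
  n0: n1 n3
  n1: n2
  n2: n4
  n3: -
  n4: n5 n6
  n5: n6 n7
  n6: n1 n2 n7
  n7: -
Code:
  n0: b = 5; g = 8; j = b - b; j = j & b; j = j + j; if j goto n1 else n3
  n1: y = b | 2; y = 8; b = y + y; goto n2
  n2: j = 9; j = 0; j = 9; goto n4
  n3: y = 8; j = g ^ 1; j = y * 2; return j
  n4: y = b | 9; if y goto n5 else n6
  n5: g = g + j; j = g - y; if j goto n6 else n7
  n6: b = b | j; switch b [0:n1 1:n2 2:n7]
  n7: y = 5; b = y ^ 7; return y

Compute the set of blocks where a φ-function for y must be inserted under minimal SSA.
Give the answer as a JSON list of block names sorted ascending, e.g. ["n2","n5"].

Answer: ["n1", "n2"]

Working:
idom tree: n1←n0 n2←n1 n3←n0 n4←n2 n5←n4 n6←n4 n7←n4
Dom at joins:
  n1: preds {n0,n6}: {n0} ∩ {n0,n1,n2,n4,n6} = {n0}; idom=n0
  n2: preds {n1,n6}: {n0,n1} ∩ {n0,n1,n2,n4,n6} = {n0,n1}; idom=n1
  n6: preds {n4,n5}: {n0,n1,n2,n4} ∩ {n0,n1,n2,n4,n5} = {n0,n1,n2,n4}; idom=n4
  n7: preds {n5,n6}: {n0,n1,n2,n4,n5} ∩ {n0,n1,n2,n4,n6} = {n0,n1,n2,n4}; idom=n4

DF walk-up:
  join n1 pred n0: · stop@n0
  join n1 pred n6: n6→n4→n2→n1 stop@n0
  join n2 pred n1: · stop@n1
  join n2 pred n6: n6→n4→n2 stop@n1
  join n6 pred n4: · stop@n4
  join n6 pred n5: n5 stop@n4
  join n7 pred n5: n5 stop@n4
  join n7 pred n6: n6 stop@n4
  n0: DF=∅
  n1: DF={n1}
  n2: DF={n1,n2}
  n3: DF=∅
  n4: DF={n1,n2}
  n5: DF={n6,n7}
  n6: DF={n1,n2,n7}
  n7: DF=∅

φ for y: defs {n1,n3,n4,n7}
  DF⁺ = {n1,n2}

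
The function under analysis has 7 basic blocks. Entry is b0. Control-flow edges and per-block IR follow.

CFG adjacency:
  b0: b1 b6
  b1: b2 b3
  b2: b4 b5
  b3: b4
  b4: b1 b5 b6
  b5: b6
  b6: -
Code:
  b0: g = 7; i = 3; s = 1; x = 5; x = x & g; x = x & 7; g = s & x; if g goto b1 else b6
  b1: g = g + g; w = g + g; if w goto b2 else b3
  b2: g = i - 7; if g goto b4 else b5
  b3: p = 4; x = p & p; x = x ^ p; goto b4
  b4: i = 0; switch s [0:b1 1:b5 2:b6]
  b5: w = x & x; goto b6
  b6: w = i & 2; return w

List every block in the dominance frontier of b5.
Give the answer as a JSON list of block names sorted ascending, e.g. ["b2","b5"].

idom tree: b1←b0 b2←b1 b3←b1 b4←b1 b5←b1 b6←b0
Dom at joins:
  b1: preds {b0,b4}: {b0} ∩ {b0,b1,b4} = {b0}; idom=b0
  b4: preds {b2,b3}: {b0,b1,b2} ∩ {b0,b1,b3} = {b0,b1}; idom=b1
  b5: preds {b2,b4}: {b0,b1,b2} ∩ {b0,b1,b4} = {b0,b1}; idom=b1
  b6: preds {b0,b4,b5}: {b0} ∩ {b0,b1,b4} ∩ {b0,b1,b5} = {b0}; idom=b0

DF derivation:
  b1←b0: walk · to b0
  b1←b4: walk b4→b1 to b0
  b4←b2: walk b2 to b1
  b4←b3: walk b3 to b1
  b5←b2: walk b2 to b1
  b5←b4: walk b4 to b1
  b6←b0: walk · to b0
  b6←b4: walk b4→b1 to b0
  b6←b5: walk b5→b1 to b0
  DF(b0)=∅
  DF(b1)={b1,b6}
  DF(b2)={b4,b5}
  DF(b3)={b4}
  DF(b4)={b1,b5,b6}
  DF(b5)={b6}
  DF(b6)=∅

DF(b5) = ["b6"]

Answer: ["b6"]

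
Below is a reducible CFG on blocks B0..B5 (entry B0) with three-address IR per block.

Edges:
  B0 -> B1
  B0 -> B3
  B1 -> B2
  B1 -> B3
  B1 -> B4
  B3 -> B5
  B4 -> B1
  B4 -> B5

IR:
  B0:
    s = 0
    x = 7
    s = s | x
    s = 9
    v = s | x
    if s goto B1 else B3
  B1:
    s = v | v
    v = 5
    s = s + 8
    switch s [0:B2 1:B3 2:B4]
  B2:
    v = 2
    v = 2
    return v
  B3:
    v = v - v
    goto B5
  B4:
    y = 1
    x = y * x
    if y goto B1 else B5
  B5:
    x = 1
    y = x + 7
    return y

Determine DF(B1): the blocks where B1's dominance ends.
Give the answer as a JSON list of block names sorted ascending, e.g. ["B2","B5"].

idom tree: B1←B0 B2←B1 B3←B0 B4←B1 B5←B0
Join-block Dom:
  B1: preds {B0,B4}: {B0} ∩ {B0,B1,B4} = {B0}; idom=B0
  B3: preds {B0,B1}: {B0} ∩ {B0,B1} = {B0}; idom=B0
  B5: preds {B3,B4}: {B0,B3} ∩ {B0,B1,B4} = {B0}; idom=B0

DF derivation:
  join B1 pred B0: · stop@B0
  join B1 pred B4: B4→B1 stop@B0
  join B3 pred B0: · stop@B0
  join B3 pred B1: B1 stop@B0
  join B5 pred B3: B3 stop@B0
  join B5 pred B4: B4→B1 stop@B0
  B0 → ∅
  B1 → {B1,B3,B5}
  B2 → ∅
  B3 → {B5}
  B4 → {B1,B5}
  B5 → ∅

DF(B1) = ["B1", "B3", "B5"]

Answer: ["B1", "B3", "B5"]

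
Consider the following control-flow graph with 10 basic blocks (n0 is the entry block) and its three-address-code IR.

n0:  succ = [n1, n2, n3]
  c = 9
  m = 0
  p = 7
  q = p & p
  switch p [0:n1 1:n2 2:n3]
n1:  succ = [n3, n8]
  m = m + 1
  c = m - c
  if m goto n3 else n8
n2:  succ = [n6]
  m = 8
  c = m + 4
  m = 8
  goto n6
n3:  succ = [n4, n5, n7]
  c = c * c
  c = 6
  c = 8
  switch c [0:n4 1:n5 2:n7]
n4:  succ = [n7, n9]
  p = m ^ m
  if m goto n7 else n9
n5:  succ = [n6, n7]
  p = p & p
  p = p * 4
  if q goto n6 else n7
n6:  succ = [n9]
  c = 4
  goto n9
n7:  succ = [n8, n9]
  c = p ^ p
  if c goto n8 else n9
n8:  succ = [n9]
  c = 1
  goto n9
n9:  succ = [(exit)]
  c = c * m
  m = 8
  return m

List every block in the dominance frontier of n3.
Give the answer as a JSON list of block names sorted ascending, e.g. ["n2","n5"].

Answer: ["n6", "n8", "n9"]

Analysis:
idom tree: n1←n0 n2←n0 n3←n0 n4←n3 n5←n3 n6←n0 n7←n3 n8←n0 n9←n0
Join-block Dom:
  n3: preds {n0,n1}: {n0} ∩ {n0,n1} = {n0}; idom=n0
  n6: preds {n2,n5}: {n0,n2} ∩ {n0,n3,n5} = {n0}; idom=n0
  n7: preds {n3,n4,n5}: {n0,n3} ∩ {n0,n3,n4} ∩ {n0,n3,n5} = {n0,n3}; idom=n3
  n8: preds {n1,n7}: {n0,n1} ∩ {n0,n3,n7} = {n0}; idom=n0
  n9: preds {n4,n6,n7,n8}: {n0,n3,n4} ∩ {n0,n6} ∩ {n0,n3,n7} ∩ {n0,n8} = {n0}; idom=n0

DF walk-up:
  join n3 pred n0: · stop@n0
  join n3 pred n1: n1 stop@n0
  join n6 pred n2: n2 stop@n0
  join n6 pred n5: n5→n3 stop@n0
  join n7 pred n3: · stop@n3
  join n7 pred n4: n4 stop@n3
  join n7 pred n5: n5 stop@n3
  join n8 pred n1: n1 stop@n0
  join n8 pred n7: n7→n3 stop@n0
  join n9 pred n4: n4→n3 stop@n0
  join n9 pred n6: n6 stop@n0
  join n9 pred n7: n7→n3 stop@n0
  join n9 pred n8: n8 stop@n0
  n0 → ∅
  n1 → {n3,n8}
  n2 → {n6}
  n3 → {n6,n8,n9}
  n4 → {n7,n9}
  n5 → {n6,n7}
  n6 → {n9}
  n7 → {n8,n9}
  n8 → {n9}
  n9 → ∅

DF(n3) = ["n6", "n8", "n9"]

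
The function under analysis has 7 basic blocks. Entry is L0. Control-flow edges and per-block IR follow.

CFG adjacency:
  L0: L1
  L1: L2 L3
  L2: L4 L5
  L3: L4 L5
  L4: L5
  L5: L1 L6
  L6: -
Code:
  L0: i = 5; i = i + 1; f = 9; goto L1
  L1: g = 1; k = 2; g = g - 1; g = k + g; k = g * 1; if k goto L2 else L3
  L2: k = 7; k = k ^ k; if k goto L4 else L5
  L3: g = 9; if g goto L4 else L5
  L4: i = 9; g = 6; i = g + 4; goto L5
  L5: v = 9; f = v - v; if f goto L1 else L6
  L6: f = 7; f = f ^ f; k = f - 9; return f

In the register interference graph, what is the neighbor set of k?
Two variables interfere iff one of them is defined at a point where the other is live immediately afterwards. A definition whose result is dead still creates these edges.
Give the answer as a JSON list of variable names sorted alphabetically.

Answer: ["f", "g"]

Working:
def/use:
  L0 def {f,i} use ∅
  L1 def {g,k} use ∅
  L2 def {k} use ∅
  L3 def {g} use ∅
  L4 def {g,i} use ∅
  L5 def {f,v} use ∅
  L6 def {f,k} use ∅

Liveness:
  L0: in=∅ out=∅
  L1: in=∅ out=∅
  L2: in=∅ out=∅
  L3: in=∅ out=∅
  L4: in=∅ out=∅
  L5: in=∅ out=∅
  L6: in=∅ out=∅

Interfere edges:
  f — {k}
  g — {k}
  i — ∅
  k — {f,g}
  v — ∅

N(k) = ["f", "g"]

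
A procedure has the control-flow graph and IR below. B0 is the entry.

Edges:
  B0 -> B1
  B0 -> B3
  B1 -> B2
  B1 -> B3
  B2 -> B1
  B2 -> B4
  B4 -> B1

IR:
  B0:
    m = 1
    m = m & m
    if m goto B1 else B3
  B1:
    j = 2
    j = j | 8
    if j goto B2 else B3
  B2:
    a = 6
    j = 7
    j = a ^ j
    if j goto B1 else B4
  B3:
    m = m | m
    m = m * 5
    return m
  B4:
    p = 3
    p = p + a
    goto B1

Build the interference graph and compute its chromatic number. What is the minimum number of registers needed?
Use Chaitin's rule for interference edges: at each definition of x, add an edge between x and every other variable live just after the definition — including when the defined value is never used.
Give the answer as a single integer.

Answer: 3

Derivation:
def/use:
  B0 def {m} use ∅
  B1 def {j} use ∅
  B2 def {a,j} use ∅
  B3 def {m} use {m}
  B4 def {p} use {a}

Backward fixpoint:
  live B0: ∅→{m}
  live B1: {m}→{m}
  live B2: {m}→{a,m}
  live B3: {m}→∅
  live B4: {a,m}→{m}

Conflict graph:
  a: {j,m,p}
  j: {a,m}
  m: {a,j,p}
  p: {a,m}

Chromatic number:
  {a,j,m} pairwise interfere (3-clique) ⇒ χ ≥ 3
  3-colouring: r0={a}  r1={m}  r2={j,p}
  χ = 3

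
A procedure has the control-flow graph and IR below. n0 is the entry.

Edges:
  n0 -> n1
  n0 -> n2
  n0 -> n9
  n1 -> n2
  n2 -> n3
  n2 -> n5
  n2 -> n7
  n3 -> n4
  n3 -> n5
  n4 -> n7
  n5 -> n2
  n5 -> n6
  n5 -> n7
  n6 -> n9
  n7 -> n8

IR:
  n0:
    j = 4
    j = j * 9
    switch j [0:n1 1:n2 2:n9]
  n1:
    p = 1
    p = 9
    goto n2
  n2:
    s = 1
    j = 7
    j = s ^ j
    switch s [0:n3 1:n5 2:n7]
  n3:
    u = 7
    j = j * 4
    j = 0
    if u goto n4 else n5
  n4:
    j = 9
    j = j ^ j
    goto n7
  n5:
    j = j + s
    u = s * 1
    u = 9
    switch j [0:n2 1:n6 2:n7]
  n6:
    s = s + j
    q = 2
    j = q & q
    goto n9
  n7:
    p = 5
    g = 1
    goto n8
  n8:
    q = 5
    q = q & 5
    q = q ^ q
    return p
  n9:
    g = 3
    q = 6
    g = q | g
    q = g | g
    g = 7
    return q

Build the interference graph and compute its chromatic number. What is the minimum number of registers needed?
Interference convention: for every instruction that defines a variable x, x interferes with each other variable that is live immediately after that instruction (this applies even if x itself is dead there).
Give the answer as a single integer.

Answer: 3

Working:
Block summaries:
  n0 def {j} use ∅
  n1 def {p} use ∅
  n2 def {j,s} use ∅
  n3 def {j,u} use {j}
  n4 def {j} use ∅
  n5 def {j,u} use {j,s}
  n6 def {j,q,s} use {j,s}
  n7 def {g,p} use ∅
  n8 def {q} use {p}
  n9 def {g,q} use ∅

Liveness:
  live n0: ∅→∅
  live n1: ∅→∅
  live n2: ∅→{j,s}
  live n3: {j,s}→{j,s}
  live n4: ∅→∅
  live n5: {j,s}→{j,s}
  live n6: {j,s}→∅
  live n7: ∅→{p}
  live n8: {p}→∅
  live n9: ∅→∅

Conflict graph:
  g — {p,q}
  j — {s,u}
  p — {g,q}
  q — {g,p}
  s — {j,u}
  u — {j,s}

Chromatic number:
  lower bound: {g,p,q} mutually conflict ⇒ χ ≥ 3
  assign g→c0 j→c0 p→c1 q→c2 s→c1 u→c2 — no edge inside a register ⇒ χ ≤ 3
  χ = 3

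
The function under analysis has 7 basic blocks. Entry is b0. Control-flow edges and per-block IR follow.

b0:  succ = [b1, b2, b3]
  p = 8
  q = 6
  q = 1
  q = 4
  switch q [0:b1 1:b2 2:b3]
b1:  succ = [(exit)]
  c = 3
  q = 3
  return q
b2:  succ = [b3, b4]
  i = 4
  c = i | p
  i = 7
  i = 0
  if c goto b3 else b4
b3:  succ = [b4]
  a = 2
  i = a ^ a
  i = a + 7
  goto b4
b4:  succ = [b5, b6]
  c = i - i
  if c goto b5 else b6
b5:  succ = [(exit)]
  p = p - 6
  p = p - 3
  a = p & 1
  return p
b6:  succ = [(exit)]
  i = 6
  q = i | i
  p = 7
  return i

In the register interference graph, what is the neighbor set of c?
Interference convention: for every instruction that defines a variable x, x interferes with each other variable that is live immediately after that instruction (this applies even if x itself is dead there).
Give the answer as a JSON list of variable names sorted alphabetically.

def/use:
  b0: def={p,q} ue=∅
  b1: def={c,q} ue=∅
  b2: def={c,i} ue={p}
  b3: def={a,i} ue=∅
  b4: def={c} ue={i}
  b5: def={a,p} ue={p}
  b6: def={i,p,q} ue=∅

Backward fixpoint:
  b0: in=∅ out={p}
  b1: in=∅ out=∅
  b2: in={p} out={i,p}
  b3: in={p} out={i,p}
  b4: in={i,p} out={p}
  b5: in={p} out=∅
  b6: in=∅ out=∅

Interference:
  a: {i,p}
  c: {i,p}
  i: {a,c,p,q}
  p: {a,c,i,q}
  q: {i,p}

N(c) = ["i", "p"]

Answer: ["i", "p"]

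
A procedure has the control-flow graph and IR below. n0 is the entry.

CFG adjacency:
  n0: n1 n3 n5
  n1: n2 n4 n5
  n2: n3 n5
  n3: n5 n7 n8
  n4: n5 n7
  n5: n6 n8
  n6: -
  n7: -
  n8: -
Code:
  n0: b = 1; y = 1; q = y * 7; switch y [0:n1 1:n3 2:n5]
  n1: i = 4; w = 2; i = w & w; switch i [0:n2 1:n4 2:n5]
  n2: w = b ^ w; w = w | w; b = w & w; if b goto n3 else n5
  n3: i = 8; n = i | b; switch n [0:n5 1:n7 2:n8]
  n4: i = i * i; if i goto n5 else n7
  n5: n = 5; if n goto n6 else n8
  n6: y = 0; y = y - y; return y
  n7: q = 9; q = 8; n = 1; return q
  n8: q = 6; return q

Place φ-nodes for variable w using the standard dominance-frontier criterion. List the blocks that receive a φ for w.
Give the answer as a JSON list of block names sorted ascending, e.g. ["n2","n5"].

Answer: ["n3", "n5", "n7", "n8"]

Analysis:
idom tree: n1←n0 n2←n1 n3←n0 n4←n1 n5←n0 n6←n5 n7←n0 n8←n0
Dom∩ at merges:
  n3: preds {n0,n2}: {n0} ∩ {n0,n1,n2} = {n0}; idom=n0
  n5: preds {n0,n1,n2,n3,n4}: {n0} ∩ {n0,n1} ∩ {n0,n1,n2} ∩ {n0,n3} ∩ {n0,n1,n4} = {n0}; idom=n0
  n7: preds {n3,n4}: {n0,n3} ∩ {n0,n1,n4} = {n0}; idom=n0
  n8: preds {n3,n5}: {n0,n3} ∩ {n0,n5} = {n0}; idom=n0

DF derivation:
  n3←n0: walk · to n0
  n3←n2: walk n2→n1 to n0
  n5←n0: walk · to n0
  n5←n1: walk n1 to n0
  n5←n2: walk n2→n1 to n0
  n5←n3: walk n3 to n0
  n5←n4: walk n4→n1 to n0
  n7←n3: walk n3 to n0
  n7←n4: walk n4→n1 to n0
  n8←n3: walk n3 to n0
  n8←n5: walk n5 to n0
  DF(n0)=∅
  DF(n1)={n3,n5,n7}
  DF(n2)={n3,n5}
  DF(n3)={n5,n7,n8}
  DF(n4)={n5,n7}
  DF(n5)={n8}
  DF(n6)=∅
  DF(n7)=∅
  DF(n8)=∅

φ for w: defs {n1,n2}
  DF⁺ = {n3,n5,n7,n8}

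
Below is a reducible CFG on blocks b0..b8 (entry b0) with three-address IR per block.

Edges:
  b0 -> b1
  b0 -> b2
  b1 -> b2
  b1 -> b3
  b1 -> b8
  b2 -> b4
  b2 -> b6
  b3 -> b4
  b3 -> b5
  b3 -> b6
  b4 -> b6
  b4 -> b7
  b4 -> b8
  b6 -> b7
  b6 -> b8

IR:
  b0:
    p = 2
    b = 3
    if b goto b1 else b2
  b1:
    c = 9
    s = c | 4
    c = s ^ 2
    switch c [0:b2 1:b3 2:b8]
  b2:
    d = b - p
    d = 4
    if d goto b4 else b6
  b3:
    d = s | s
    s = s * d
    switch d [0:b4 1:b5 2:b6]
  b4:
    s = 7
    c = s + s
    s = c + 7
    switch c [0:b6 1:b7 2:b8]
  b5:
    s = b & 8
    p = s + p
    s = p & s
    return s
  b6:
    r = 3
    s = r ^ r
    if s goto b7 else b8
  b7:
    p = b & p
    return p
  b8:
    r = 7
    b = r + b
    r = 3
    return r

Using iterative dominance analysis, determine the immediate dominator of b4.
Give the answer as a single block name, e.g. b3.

Answer: b0

Analysis:
idom tree: b1←b0 b2←b0 b3←b1 b4←b0 b5←b3 b6←b0 b7←b0 b8←b0
Join-block Dom:
  b2: preds {b0,b1}: {b0} ∩ {b0,b1} = {b0}; idom=b0
  b4: preds {b2,b3}: {b0,b2} ∩ {b0,b1,b3} = {b0}; idom=b0
  b6: preds {b2,b3,b4}: {b0,b2} ∩ {b0,b1,b3} ∩ {b0,b4} = {b0}; idom=b0
  b7: preds {b4,b6}: {b0,b4} ∩ {b0,b6} = {b0}; idom=b0
  b8: preds {b1,b4,b6}: {b0,b1} ∩ {b0,b4} ∩ {b0,b6} = {b0}; idom=b0

idom(b4) = b0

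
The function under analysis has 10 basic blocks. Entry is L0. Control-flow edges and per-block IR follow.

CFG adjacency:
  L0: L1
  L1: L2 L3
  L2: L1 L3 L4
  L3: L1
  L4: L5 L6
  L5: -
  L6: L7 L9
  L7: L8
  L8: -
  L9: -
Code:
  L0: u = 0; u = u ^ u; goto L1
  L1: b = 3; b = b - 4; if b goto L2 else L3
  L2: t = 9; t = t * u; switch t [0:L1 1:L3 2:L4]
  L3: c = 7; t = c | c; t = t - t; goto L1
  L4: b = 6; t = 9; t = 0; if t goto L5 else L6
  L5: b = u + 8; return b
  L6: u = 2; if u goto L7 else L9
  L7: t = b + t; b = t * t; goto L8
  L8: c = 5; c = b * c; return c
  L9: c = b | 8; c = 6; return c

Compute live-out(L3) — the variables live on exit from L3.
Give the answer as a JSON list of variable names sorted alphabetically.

Answer: ["u"]

Working:
Block summaries:
  L0: {u} / ∅
  L1: {b} / ∅
  L2: {t} / {u}
  L3: {c,t} / ∅
  L4: {b,t} / ∅
  L5: {b} / {u}
  L6: {u} / ∅
  L7: {b,t} / {b,t}
  L8: {c} / {b}
  L9: {c} / {b}

Live sets:
  live L0: ∅→{u}
  live L1: {u}→{u}
  live L2: {u}→{u}
  live L3: {u}→{u}
  live L4: {u}→{b,t,u}
  live L5: {u}→∅
  live L6: {b,t}→{b,t}
  live L7: {b,t}→{b}
  live L8: {b}→∅
  live L9: {b}→∅

live-out(L3) = ["u"]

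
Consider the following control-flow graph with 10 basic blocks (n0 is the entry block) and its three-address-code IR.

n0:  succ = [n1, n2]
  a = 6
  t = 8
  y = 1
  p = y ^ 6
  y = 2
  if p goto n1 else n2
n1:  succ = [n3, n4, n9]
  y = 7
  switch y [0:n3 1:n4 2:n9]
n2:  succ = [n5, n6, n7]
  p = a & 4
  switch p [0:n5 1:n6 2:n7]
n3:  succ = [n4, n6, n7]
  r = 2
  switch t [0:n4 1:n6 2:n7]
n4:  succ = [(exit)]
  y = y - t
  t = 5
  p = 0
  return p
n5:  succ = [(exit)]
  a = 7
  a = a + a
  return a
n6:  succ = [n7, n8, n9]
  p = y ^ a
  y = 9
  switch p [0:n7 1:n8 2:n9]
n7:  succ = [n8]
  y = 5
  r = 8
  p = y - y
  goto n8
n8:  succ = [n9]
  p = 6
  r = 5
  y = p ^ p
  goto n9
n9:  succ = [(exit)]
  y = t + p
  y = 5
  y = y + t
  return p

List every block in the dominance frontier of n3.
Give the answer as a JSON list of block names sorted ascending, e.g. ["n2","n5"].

Answer: ["n4", "n6", "n7"]

Derivation:
idom tree: n1←n0 n2←n0 n3←n1 n4←n1 n5←n2 n6←n0 n7←n0 n8←n0 n9←n0
Join-block Dom:
  n4: preds {n1,n3}: {n0,n1} ∩ {n0,n1,n3} = {n0,n1}; idom=n1
  n6: preds {n2,n3}: {n0,n2} ∩ {n0,n1,n3} = {n0}; idom=n0
  n7: preds {n2,n3,n6}: {n0,n2} ∩ {n0,n1,n3} ∩ {n0,n6} = {n0}; idom=n0
  n8: preds {n6,n7}: {n0,n6} ∩ {n0,n7} = {n0}; idom=n0
  n9: preds {n1,n6,n8}: {n0,n1} ∩ {n0,n6} ∩ {n0,n8} = {n0}; idom=n0

DF walk-up:
  n4←n1: walk · to n1
  n4←n3: walk n3 to n1
  n6←n2: walk n2 to n0
  n6←n3: walk n3→n1 to n0
  n7←n2: walk n2 to n0
  n7←n3: walk n3→n1 to n0
  n7←n6: walk n6 to n0
  n8←n6: walk n6 to n0
  n8←n7: walk n7 to n0
  n9←n1: walk n1 to n0
  n9←n6: walk n6 to n0
  n9←n8: walk n8 to n0
  n0: DF=∅
  n1: DF={n6,n7,n9}
  n2: DF={n6,n7}
  n3: DF={n4,n6,n7}
  n4: DF=∅
  n5: DF=∅
  n6: DF={n7,n8,n9}
  n7: DF={n8}
  n8: DF={n9}
  n9: DF=∅

DF(n3) = ["n4", "n6", "n7"]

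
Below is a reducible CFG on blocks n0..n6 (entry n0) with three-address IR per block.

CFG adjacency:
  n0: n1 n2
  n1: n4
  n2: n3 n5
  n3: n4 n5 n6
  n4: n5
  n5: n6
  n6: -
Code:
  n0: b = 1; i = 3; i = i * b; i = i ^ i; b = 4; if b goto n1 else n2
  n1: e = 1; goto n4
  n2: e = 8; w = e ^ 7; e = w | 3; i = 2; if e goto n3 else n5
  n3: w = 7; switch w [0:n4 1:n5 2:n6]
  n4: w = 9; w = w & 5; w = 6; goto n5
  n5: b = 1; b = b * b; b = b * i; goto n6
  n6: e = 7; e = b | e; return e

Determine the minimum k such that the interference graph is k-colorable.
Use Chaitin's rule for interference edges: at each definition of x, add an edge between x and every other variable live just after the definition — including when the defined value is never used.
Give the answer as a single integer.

Answer: 3

Derivation:
Block summaries:
  n0 def {b,i} use ∅
  n1 def {e} use ∅
  n2 def {e,i,w} use ∅
  n3 def {w} use ∅
  n4 def {w} use ∅
  n5 def {b} use {i}
  n6 def {e} use {b}

Backward fixpoint:
  n0 li=∅ lo={b,i}
  n1 li={i} lo={i}
  n2 li={b} lo={b,i}
  n3 li={b,i} lo={b,i}
  n4 li={i} lo={i}
  n5 li={i} lo={b}
  n6 li={b} lo=∅

Conflict graph:
  b↔{e,i,w}
  e↔{b,i}
  i↔{b,e,w}
  w↔{b,i}

Colouring:
  lower bound: {b,e,i} mutually conflict ⇒ χ ≥ 3
  3-colouring: c0={b}  c1={i}  c2={e,w}
  χ = 3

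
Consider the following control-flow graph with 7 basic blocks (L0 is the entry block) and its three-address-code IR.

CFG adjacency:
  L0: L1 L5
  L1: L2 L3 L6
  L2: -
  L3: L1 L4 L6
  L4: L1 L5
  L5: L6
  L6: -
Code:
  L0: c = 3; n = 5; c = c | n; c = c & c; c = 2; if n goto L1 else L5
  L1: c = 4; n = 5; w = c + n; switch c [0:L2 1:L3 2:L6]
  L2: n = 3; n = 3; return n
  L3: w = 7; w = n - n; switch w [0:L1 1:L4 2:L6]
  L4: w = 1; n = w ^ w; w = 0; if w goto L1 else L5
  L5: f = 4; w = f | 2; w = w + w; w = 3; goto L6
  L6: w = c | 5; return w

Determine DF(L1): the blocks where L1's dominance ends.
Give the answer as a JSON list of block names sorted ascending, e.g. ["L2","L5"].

idom tree: L1←L0 L2←L1 L3←L1 L4←L3 L5←L0 L6←L0
Dom∩ at merges:
  L1: preds {L0,L3,L4}: {L0} ∩ {L0,L1,L3} ∩ {L0,L1,L3,L4} = {L0}; idom=L0
  L5: preds {L0,L4}: {L0} ∩ {L0,L1,L3,L4} = {L0}; idom=L0
  L6: preds {L1,L3,L5}: {L0,L1} ∩ {L0,L1,L3} ∩ {L0,L5} = {L0}; idom=L0

Frontier:
  L1←L0: walk · to L0
  L1←L3: walk L3→L1 to L0
  L1←L4: walk L4→L3→L1 to L0
  L5←L0: walk · to L0
  L5←L4: walk L4→L3→L1 to L0
  L6←L1: walk L1 to L0
  L6←L3: walk L3→L1 to L0
  L6←L5: walk L5 to L0
  L0: DF=∅
  L1: DF={L1,L5,L6}
  L2: DF=∅
  L3: DF={L1,L5,L6}
  L4: DF={L1,L5}
  L5: DF={L6}
  L6: DF=∅

DF(L1) = ["L1", "L5", "L6"]

Answer: ["L1", "L5", "L6"]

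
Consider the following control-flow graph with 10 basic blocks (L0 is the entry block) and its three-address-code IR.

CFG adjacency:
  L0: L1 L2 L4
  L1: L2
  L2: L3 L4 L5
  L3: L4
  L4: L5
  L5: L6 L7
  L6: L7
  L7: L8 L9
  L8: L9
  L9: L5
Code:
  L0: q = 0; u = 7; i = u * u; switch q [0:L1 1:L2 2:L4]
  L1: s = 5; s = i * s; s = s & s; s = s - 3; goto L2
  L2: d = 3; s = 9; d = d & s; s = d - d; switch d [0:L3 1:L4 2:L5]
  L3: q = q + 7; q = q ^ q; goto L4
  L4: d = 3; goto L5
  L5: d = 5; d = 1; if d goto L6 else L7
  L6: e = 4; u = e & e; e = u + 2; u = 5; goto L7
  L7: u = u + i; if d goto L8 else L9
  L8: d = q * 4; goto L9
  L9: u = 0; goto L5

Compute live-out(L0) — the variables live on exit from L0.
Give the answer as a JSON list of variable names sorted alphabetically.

Block summaries:
  L0: def={i,q,u} ue=∅
  L1: def={s} ue={i}
  L2: def={d,s} ue=∅
  L3: def={q} ue={q}
  L4: def={d} ue=∅
  L5: def={d} ue=∅
  L6: def={e,u} ue=∅
  L7: def={u} ue={d,i,u}
  L8: def={d} ue={q}
  L9: def={u} ue=∅

Liveness:
  L0: in=∅ out={i,q,u}
  L1: in={i,q,u} out={i,q,u}
  L2: in={i,q,u} out={i,q,u}
  L3: in={i,q,u} out={i,q,u}
  L4: in={i,q,u} out={i,q,u}
  L5: in={i,q,u} out={d,i,q,u}
  L6: in={d,i,q} out={d,i,q,u}
  L7: in={d,i,q,u} out={i,q}
  L8: in={i,q} out={i,q}
  L9: in={i,q} out={i,q,u}

live-out(L0) = ["i", "q", "u"]

Answer: ["i", "q", "u"]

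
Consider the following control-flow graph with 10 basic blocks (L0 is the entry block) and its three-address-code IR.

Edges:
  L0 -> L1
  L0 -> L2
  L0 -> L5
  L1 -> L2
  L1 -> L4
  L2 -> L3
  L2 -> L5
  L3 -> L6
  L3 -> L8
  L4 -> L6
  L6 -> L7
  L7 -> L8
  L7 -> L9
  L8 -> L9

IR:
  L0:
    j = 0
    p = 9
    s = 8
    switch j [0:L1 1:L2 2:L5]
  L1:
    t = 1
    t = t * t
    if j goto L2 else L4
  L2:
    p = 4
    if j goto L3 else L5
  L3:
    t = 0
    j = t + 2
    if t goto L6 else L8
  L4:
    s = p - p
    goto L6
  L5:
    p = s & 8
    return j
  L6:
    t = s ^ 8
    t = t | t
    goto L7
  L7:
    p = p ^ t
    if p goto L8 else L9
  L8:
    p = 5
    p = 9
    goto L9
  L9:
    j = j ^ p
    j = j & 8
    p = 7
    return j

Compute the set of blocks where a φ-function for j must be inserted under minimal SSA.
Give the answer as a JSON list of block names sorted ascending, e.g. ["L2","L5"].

Answer: ["L6", "L8", "L9"]

Analysis:
idom tree: L1←L0 L2←L0 L3←L2 L4←L1 L5←L0 L6←L0 L7←L6 L8←L0 L9←L0
Dom∩ at merges:
  L2: preds {L0,L1}: {L0} ∩ {L0,L1} = {L0}; idom=L0
  L5: preds {L0,L2}: {L0} ∩ {L0,L2} = {L0}; idom=L0
  L6: preds {L3,L4}: {L0,L2,L3} ∩ {L0,L1,L4} = {L0}; idom=L0
  L8: preds {L3,L7}: {L0,L2,L3} ∩ {L0,L6,L7} = {L0}; idom=L0
  L9: preds {L7,L8}: {L0,L6,L7} ∩ {L0,L8} = {L0}; idom=L0

Frontier:
  L2←L0: walk · to L0
  L2←L1: walk L1 to L0
  L5←L0: walk · to L0
  L5←L2: walk L2 to L0
  L6←L3: walk L3→L2 to L0
  L6←L4: walk L4→L1 to L0
  L8←L3: walk L3→L2 to L0
  L8←L7: walk L7→L6 to L0
  L9←L7: walk L7→L6 to L0
  L9←L8: walk L8 to L0
  L0 → ∅
  L1 → {L2,L6}
  L2 → {L5,L6,L8}
  L3 → {L6,L8}
  L4 → {L6}
  L5 → ∅
  L6 → {L8,L9}
  L7 → {L8,L9}
  L8 → {L9}
  L9 → ∅

φ for j: defs {L0,L3,L9}
  DF⁺ = {L6,L8,L9}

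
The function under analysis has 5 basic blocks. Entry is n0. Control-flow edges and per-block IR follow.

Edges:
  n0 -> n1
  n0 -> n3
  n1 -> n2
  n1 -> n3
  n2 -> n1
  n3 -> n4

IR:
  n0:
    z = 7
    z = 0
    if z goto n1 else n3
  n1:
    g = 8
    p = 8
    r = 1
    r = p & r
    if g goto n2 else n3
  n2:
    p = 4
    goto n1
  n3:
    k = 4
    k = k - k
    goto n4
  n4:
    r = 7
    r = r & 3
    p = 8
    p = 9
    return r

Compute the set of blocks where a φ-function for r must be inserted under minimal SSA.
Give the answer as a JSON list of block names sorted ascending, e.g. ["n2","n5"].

Answer: ["n1", "n3"]

Derivation:
idom tree: n1←n0 n2←n1 n3←n0 n4←n3
Dom∩ at merges:
  n1: preds {n0,n2}: {n0} ∩ {n0,n1,n2} = {n0}; idom=n0
  n3: preds {n0,n1}: {n0} ∩ {n0,n1} = {n0}; idom=n0

DF derivation:
  n1←n0: walk · to n0
  n1←n2: walk n2→n1 to n0
  n3←n0: walk · to n0
  n3←n1: walk n1 to n0
  n0 → ∅
  n1 → {n1,n3}
  n2 → {n1}
  n3 → ∅
  n4 → ∅

φ for r: defs {n1,n4}
  DF⁺ = {n1,n3}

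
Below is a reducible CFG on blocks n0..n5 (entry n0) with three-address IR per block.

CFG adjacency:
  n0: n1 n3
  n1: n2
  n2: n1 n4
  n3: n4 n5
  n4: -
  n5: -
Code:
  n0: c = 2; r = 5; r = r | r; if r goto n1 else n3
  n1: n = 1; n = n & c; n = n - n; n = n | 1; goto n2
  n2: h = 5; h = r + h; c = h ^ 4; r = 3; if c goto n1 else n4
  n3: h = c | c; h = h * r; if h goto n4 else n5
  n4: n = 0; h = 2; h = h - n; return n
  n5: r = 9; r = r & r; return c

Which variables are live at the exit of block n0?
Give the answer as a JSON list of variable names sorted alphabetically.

Answer: ["c", "r"]

Analysis:
Per-block:
  n0: def={c,r} ue=∅
  n1: def={n} ue={c}
  n2: def={c,h,r} ue={r}
  n3: def={h} ue={c,r}
  n4: def={h,n} ue=∅
  n5: def={r} ue={c}

Liveness:
  n0: in=∅ out={c,r}
  n1: in={c,r} out={r}
  n2: in={r} out={c,r}
  n3: in={c,r} out={c}
  n4: in=∅ out=∅
  n5: in={c} out=∅

live-out(n0) = ["c", "r"]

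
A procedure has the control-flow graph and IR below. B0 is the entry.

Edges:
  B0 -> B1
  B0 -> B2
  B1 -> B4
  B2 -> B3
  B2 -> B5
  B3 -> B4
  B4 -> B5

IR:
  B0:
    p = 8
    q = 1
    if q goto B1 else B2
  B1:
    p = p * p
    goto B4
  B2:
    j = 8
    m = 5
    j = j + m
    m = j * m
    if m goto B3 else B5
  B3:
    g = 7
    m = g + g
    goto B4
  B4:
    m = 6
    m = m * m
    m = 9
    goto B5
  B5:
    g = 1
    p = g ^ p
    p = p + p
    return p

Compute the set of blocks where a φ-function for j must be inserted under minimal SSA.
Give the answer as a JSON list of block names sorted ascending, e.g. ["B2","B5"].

idom tree: B1←B0 B2←B0 B3←B2 B4←B0 B5←B0
Dom at joins:
  B4: preds {B1,B3}: {B0,B1} ∩ {B0,B2,B3} = {B0}; idom=B0
  B5: preds {B2,B4}: {B0,B2} ∩ {B0,B4} = {B0}; idom=B0

DF derivation:
  B4←B1: walk B1 to B0
  B4←B3: walk B3→B2 to B0
  B5←B2: walk B2 to B0
  B5←B4: walk B4 to B0
  DF(B0)=∅
  DF(B1)={B4}
  DF(B2)={B4,B5}
  DF(B3)={B4}
  DF(B4)={B5}
  DF(B5)=∅

φ for j: defs {B2}
  DF⁺ = {B4,B5}

Answer: ["B4", "B5"]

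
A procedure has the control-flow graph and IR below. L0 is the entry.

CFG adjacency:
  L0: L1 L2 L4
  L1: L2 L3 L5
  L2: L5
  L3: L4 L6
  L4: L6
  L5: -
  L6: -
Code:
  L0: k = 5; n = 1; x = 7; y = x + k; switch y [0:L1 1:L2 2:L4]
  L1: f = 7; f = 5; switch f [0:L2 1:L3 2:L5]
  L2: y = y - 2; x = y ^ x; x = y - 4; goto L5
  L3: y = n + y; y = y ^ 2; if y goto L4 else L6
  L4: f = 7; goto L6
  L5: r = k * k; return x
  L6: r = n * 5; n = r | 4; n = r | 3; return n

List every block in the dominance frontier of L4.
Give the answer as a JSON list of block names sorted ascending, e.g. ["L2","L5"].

Answer: ["L6"]

Derivation:
idom tree: L1←L0 L2←L0 L3←L1 L4←L0 L5←L0 L6←L0
Dom at joins:
  L2: preds {L0,L1}: {L0} ∩ {L0,L1} = {L0}; idom=L0
  L4: preds {L0,L3}: {L0} ∩ {L0,L1,L3} = {L0}; idom=L0
  L5: preds {L1,L2}: {L0,L1} ∩ {L0,L2} = {L0}; idom=L0
  L6: preds {L3,L4}: {L0,L1,L3} ∩ {L0,L4} = {L0}; idom=L0

DF derivation:
  join L2 pred L0: · stop@L0
  join L2 pred L1: L1 stop@L0
  join L4 pred L0: · stop@L0
  join L4 pred L3: L3→L1 stop@L0
  join L5 pred L1: L1 stop@L0
  join L5 pred L2: L2 stop@L0
  join L6 pred L3: L3→L1 stop@L0
  join L6 pred L4: L4 stop@L0
  L0: DF=∅
  L1: DF={L2,L4,L5,L6}
  L2: DF={L5}
  L3: DF={L4,L6}
  L4: DF={L6}
  L5: DF=∅
  L6: DF=∅

DF(L4) = ["L6"]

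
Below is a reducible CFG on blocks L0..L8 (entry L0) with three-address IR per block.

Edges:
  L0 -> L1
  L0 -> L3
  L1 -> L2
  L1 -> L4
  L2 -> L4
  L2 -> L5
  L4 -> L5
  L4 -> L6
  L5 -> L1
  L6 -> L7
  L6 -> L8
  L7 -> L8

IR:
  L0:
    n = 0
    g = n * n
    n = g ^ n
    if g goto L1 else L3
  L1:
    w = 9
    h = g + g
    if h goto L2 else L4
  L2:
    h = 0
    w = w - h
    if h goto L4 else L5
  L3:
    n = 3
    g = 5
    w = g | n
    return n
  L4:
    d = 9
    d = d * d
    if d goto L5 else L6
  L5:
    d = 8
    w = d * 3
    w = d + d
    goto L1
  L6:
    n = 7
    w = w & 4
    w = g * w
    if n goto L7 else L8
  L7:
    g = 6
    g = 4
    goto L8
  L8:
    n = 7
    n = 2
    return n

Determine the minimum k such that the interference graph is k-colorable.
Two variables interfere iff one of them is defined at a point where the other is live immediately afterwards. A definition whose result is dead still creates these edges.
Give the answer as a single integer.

Block summaries:
  L0 def {g,n} use ∅
  L1 def {h,w} use {g}
  L2 def {h,w} use {w}
  L3 def {g,n,w} use ∅
  L4 def {d} use ∅
  L5 def {d,w} use ∅
  L6 def {n,w} use {g,w}
  L7 def {g} use ∅
  L8 def {n} use ∅

Liveness:
  L0 li=∅ lo={g}
  L1 li={g} lo={g,w}
  L2 li={g,w} lo={g,w}
  L3 li=∅ lo=∅
  L4 li={g,w} lo={g,w}
  L5 li={g} lo={g}
  L6 li={g,w} lo=∅
  L7 li=∅ lo=∅
  L8 li=∅ lo=∅

Interference:
  d: {g,w}
  g: {d,h,n,w}
  h: {g,w}
  n: {g,w}
  w: {d,g,h,n}

Chromatic number:
  lower bound: {d,g,w} mutually conflict ⇒ χ ≥ 3
  assign d→c2 g→c0 h→c2 n→c2 w→c1 — no edge inside a register ⇒ χ ≤ 3
  χ = 3

Answer: 3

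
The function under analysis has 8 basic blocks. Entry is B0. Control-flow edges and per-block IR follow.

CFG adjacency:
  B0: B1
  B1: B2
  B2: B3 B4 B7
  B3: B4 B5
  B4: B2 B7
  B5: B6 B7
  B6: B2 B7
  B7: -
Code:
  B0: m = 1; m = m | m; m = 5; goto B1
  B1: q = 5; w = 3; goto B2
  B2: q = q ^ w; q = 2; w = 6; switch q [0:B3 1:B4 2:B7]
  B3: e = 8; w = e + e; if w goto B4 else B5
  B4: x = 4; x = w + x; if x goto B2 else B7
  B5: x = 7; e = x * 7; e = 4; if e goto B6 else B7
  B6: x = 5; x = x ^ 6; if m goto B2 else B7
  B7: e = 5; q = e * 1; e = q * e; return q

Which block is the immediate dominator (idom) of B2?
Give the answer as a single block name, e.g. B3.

idom tree: B1←B0 B2←B1 B3←B2 B4←B2 B5←B3 B6←B5 B7←B2
Join-block Dom:
  B2: preds {B1,B4,B6}: {B0,B1} ∩ {B0,B1,B2,B4} ∩ {B0,B1,B2,B3,B5,B6} = {B0,B1}; idom=B1
  B4: preds {B2,B3}: {B0,B1,B2} ∩ {B0,B1,B2,B3} = {B0,B1,B2}; idom=B2
  B7: preds {B2,B4,B5,B6}: {B0,B1,B2} ∩ {B0,B1,B2,B4} ∩ {B0,B1,B2,B3,B5} ∩ {B0,B1,B2,B3,B5,B6} = {B0,B1,B2}; idom=B2

idom(B2) = B1

Answer: B1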